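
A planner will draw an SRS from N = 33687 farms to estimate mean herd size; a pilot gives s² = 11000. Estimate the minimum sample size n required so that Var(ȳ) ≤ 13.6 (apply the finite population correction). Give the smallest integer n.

Without fpc, n₀ = s²/D = 11000/13.6 = 808.8235.
With fpc, (1 − n/N)·s²/n ≤ D requires n ≥ n₀/(1 + n₀/N) = 808.8235/(1 + 808.8235/33687) = 789.8590.
Rounding up, n = 790.

790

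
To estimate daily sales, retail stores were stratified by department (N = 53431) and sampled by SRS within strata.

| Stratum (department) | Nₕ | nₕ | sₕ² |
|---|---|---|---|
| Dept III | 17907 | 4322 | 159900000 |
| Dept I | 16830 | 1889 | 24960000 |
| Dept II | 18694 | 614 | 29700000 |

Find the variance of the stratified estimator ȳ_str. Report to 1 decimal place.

Var(ȳ_str) = Σₕ Wₕ²(1 − fₕ)sₕ²/nₕ with Wₕ = Nₕ/N, N = 53431.
Dept III: Wₕ = 0.33514252; term = 0.33514252²·(1 − 0.24135813)·159900000/4322 = 3152.5325.
Dept I: Wₕ = 0.31498568; term = 0.31498568²·(1 − 0.11224005)·24960000/1889 = 1163.8307.
Dept II: Wₕ = 0.34987180; term = 0.34987180²·(1 − 0.03284476)·29700000/614 = 5726.6697.
Sum = 10043.033.

10043.0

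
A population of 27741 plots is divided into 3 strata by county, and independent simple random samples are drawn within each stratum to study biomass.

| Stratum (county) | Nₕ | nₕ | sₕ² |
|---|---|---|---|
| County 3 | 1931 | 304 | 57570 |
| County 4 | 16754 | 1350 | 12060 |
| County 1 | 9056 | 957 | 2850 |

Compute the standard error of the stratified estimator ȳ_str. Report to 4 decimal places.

2.0132

Var(ȳ_str) = Σₕ Wₕ²(1 − fₕ)sₕ²/nₕ with Wₕ = Nₕ/N, N = 27741.
County 3: Wₕ = 0.06960816; term = 0.06960816²·(1 − 0.15743138)·57570/304 = 0.77312238.
County 4: Wₕ = 0.60394362; term = 0.60394362²·(1 − 0.08057777)·12060/1350 = 2.9958588.
County 1: Wₕ = 0.32644822; term = 0.32644822²·(1 − 0.10567580)·2850/957 = 0.28382883.
Sum = 4.05281.
SE = √(4.05281) = 2.0132.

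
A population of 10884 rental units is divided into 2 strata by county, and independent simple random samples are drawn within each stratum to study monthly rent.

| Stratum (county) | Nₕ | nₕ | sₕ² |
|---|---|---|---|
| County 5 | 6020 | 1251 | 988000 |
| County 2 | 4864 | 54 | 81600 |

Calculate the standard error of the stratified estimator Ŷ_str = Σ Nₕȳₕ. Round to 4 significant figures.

Var(Ŷ_str) = Σₕ Nₕ²(1 − fₕ)sₕ²/nₕ.
County 5: 6020²·(1 − 1251/6020)·988000/1251 = 2.2673755 × 10^10.
County 2: 4864²·(1 − 54/4864)·81600/54 = 3.5353714 × 10^10.
Sum = 5.8027469 × 10^10.
SE = √(5.8027469 × 10^10) = 240900.

240900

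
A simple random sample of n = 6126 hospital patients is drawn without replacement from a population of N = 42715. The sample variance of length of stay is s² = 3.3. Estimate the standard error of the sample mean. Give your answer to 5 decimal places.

Under SRS without replacement, Var(ȳ) = (1 − f)·s²/n with f = n/N = 6126/42715 = 0.14341566.
Var(ȳ) = (1 − 0.14341566)·3.3/6126 = 0.85658434·5.3868756 × 10^-4 = 4.6143133 × 10^-4.
SE(ȳ) = √(4.6143133 × 10^-4) = 0.02148.

0.02148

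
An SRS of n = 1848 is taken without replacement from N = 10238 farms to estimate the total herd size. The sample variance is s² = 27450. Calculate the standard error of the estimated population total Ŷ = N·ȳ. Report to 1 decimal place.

35719.8

Var(Ŷ) = N²·Var(ȳ) = N²·(1 − n/N)·s²/n.
f = 1848/10238 = 0.18050400; Var(ȳ) = 0.81949600·27450/1848 = 12.172708.
Var(Ŷ) = 10238² · 12.172708 = 1.2759024 × 10^9.
SE(Ŷ) = √(1.2759024 × 10^9) = 35719.8.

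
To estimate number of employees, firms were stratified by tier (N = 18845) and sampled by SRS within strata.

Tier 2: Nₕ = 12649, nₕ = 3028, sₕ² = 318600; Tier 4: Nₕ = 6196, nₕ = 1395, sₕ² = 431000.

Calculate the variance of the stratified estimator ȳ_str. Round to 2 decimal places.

Var(ȳ_str) = Σₕ Wₕ²(1 − fₕ)sₕ²/nₕ with Wₕ = Nₕ/N, N = 18845.
Tier 2: Wₕ = 0.67121252; term = 0.67121252²·(1 − 0.23938651)·318600/3028 = 36.055708.
Tier 4: Wₕ = 0.32878748; term = 0.32878748²·(1 − 0.22514526)·431000/1395 = 25.879382.
Sum = 61.93509.

61.94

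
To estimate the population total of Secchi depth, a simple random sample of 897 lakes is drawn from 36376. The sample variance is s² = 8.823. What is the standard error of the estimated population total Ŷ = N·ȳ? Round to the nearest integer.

Var(Ŷ) = N²·Var(ȳ) = N²·(1 − n/N)·s²/n.
f = 897/36376 = 0.02465912; Var(ȳ) = 0.97534088·8.823/897 = 0.0095935704.
Var(Ŷ) = 36376² · 0.0095935704 = 1.2694341 × 10^7.
SE(Ŷ) = √(1.2694341 × 10^7) = 3563.

3563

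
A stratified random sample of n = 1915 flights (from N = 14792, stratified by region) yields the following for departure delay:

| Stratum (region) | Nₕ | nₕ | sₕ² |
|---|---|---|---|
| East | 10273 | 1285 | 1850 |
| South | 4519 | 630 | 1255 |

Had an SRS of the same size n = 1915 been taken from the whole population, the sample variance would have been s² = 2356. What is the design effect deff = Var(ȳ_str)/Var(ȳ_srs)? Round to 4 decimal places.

Var(ȳ_str) = Σ Wₕ²(1−fₕ)sₕ²/nₕ with Wₕ = Nₕ/14792:
  East: (10273/14792)²·(1−1285/10273)·1850/1285 = 0.60754039
  South: (4519/14792)²·(1−630/4519)·1255/630 = 0.16000357
  → Var(ȳ_str) = 0.76754396.
Var(ȳ_srs) = (1 − 1915/14792)·2356/1915 = 1.0710119.
deff = 0.76754396 / 1.0710119 = 0.7167.

0.7167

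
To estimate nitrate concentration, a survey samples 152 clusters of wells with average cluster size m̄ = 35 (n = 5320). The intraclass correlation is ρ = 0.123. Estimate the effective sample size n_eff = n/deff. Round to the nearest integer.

deff = 1 + (35 − 1)·0.123 = 1 + 4.182 = 5.182.
n_eff = 5320 / 5.182 = 1027.

1027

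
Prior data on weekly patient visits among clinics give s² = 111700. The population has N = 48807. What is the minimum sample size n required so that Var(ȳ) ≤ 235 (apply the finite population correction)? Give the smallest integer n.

471

Without fpc, n₀ = s²/D = 111700/235 = 475.3191.
With fpc, (1 − n/N)·s²/n ≤ D requires n ≥ n₀/(1 + n₀/N) = 475.3191/(1 + 475.3191/48807) = 470.7347.
Rounding up, n = 471.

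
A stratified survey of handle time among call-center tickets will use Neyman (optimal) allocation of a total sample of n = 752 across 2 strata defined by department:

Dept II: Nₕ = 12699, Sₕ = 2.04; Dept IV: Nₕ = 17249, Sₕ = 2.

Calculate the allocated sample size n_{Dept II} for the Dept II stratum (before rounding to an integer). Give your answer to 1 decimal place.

322.5

Neyman allocation: nₕ = n·NₕSₕ / Σⱼ NⱼSⱼ.
Σ NⱼSⱼ = 12699·2.04 + 17249·2 = 60403.96.
n_{Dept II} = 752·12699·2.04 / 60403.96 = 322.5.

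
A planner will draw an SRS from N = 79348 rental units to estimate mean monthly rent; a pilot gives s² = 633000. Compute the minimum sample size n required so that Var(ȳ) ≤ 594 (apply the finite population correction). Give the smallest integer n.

1052

Without fpc, n₀ = s²/D = 633000/594 = 1065.6566.
With fpc, (1 − n/N)·s²/n ≤ D requires n ≥ n₀/(1 + n₀/N) = 1065.6566/(1 + 1065.6566/79348) = 1051.5343.
Rounding up, n = 1052.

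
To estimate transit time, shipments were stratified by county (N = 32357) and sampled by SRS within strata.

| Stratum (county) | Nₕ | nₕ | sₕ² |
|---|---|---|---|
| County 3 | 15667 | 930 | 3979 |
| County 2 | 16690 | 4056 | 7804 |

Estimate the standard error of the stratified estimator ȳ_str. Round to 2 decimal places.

Var(ȳ_str) = Σₕ Wₕ²(1 − fₕ)sₕ²/nₕ with Wₕ = Nₕ/N, N = 32357.
County 3: Wₕ = 0.48419198; term = 0.48419198²·(1 − 0.05936044)·3979/930 = 0.94351633.
County 2: Wₕ = 0.51580802; term = 0.51580802²·(1 − 0.24301977)·7804/4056 = 0.38750742.
Sum = 1.3310238.
SE = √(1.3310238) = 1.15.

1.15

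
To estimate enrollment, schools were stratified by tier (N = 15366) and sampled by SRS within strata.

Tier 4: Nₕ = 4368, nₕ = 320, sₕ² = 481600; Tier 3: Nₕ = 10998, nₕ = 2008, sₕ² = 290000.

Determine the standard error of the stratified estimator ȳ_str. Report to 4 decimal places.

13.1598

Var(ȳ_str) = Σₕ Wₕ²(1 − fₕ)sₕ²/nₕ with Wₕ = Nₕ/N, N = 15366.
Tier 4: Wₕ = 0.28426396; term = 0.28426396²·(1 − 0.07326007)·481600/320 = 112.70365.
Tier 3: Wₕ = 0.71573604; term = 0.71573604²·(1 − 0.18257865)·290000/2008 = 60.476415.
Sum = 173.18007.
SE = √(173.18007) = 13.1598.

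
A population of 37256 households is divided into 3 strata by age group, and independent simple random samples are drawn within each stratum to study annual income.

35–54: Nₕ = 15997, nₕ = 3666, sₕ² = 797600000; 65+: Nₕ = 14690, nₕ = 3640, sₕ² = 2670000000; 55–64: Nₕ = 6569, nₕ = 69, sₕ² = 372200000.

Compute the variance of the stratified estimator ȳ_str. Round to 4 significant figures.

Var(ȳ_str) = Σₕ Wₕ²(1 − fₕ)sₕ²/nₕ with Wₕ = Nₕ/N, N = 37256.
35–54: Wₕ = 0.42938050; term = 0.42938050²·(1 − 0.22916797)·797600000/3666 = 30919.829.
65+: Wₕ = 0.39429890; term = 0.39429890²·(1 − 0.24778761)·2670000000/3640 = 85783.054.
55–64: Wₕ = 0.17632059; term = 0.17632059²·(1 − 0.01050388)·372200000/69 = 165938.61.
Sum = 282641.49.

282600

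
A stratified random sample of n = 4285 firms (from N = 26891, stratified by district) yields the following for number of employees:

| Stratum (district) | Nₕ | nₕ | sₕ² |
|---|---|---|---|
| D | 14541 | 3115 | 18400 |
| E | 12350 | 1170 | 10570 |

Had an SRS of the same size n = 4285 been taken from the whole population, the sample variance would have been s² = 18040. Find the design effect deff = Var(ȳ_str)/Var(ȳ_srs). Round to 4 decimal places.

Var(ȳ_str) = Σ Wₕ²(1−fₕ)sₕ²/nₕ with Wₕ = Nₕ/26891:
  D: (14541/26891)²·(1−3115/14541)·18400/3115 = 1.3571703
  E: (12350/26891)²·(1−1170/12350)·10570/1170 = 1.7249797
  → Var(ȳ_str) = 3.08215.
Var(ȳ_srs) = (1 − 4285/26891)·18040/4285 = 3.5391786.
deff = 3.08215 / 3.5391786 = 0.8709.

0.8709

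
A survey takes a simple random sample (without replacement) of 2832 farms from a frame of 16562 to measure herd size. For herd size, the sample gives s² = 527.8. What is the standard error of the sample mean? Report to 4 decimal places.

0.3931

Under SRS without replacement, Var(ȳ) = (1 − f)·s²/n with f = n/N = 2832/16562 = 0.17099384.
Var(ȳ) = (1 − 0.17099384)·527.8/2832 = 0.82900616·0.18637006 = 0.15450192.
SE(ȳ) = √(0.15450192) = 0.3931.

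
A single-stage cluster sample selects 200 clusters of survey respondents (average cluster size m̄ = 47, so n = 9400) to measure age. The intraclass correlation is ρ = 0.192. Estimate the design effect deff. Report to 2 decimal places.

deff = 1 + (47 − 1)·0.192 = 1 + 8.832 = 9.832.

9.83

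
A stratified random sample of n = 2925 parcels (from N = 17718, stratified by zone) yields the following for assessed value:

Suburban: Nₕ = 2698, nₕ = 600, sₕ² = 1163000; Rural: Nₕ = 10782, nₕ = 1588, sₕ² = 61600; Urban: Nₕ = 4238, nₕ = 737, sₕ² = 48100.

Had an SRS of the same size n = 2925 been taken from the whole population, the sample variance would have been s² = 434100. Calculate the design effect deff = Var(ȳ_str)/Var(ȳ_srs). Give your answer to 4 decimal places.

0.4058

Var(ȳ_str) = Σ Wₕ²(1−fₕ)sₕ²/nₕ with Wₕ = Nₕ/17718:
  Suburban: (2698/17718)²·(1−600/2698)·1163000/600 = 34.949945
  Rural: (10782/17718)²·(1−1588/10782)·61600/1588 = 12.249113
  Urban: (4238/17718)²·(1−737/4238)·48100/737 = 3.0846171
  → Var(ȳ_str) = 50.283675.
Var(ȳ_srs) = (1 − 2925/17718)·434100/2925 = 123.90975.
deff = 50.283675 / 123.90975 = 0.4058.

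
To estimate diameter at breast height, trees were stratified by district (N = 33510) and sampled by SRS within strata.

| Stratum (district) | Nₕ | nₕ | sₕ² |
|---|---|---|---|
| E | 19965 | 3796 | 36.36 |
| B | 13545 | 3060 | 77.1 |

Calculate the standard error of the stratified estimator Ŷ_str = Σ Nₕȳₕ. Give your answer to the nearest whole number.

Var(Ŷ_str) = Σₕ Nₕ²(1 − fₕ)sₕ²/nₕ.
E: 19965²·(1 − 3796/19965)·36.36/3796 = 3.0920759 × 10^6.
B: 13545²·(1 − 3060/13545)·77.1/3060 = 3.5783301 × 10^6.
Sum = 6.670406 × 10^6.
SE = √(6.670406 × 10^6) = 2583.

2583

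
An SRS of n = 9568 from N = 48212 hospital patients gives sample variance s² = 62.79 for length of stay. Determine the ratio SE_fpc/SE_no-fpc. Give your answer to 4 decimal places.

0.8953

f = n/N = 9568/48212 = 0.19845682.
SE_no-fpc = √(s²/n) = 0.081009259; SE_fpc = √((1−f)s²/n) = 0.072526734.
Ratio = √(1−f) = 0.89528944.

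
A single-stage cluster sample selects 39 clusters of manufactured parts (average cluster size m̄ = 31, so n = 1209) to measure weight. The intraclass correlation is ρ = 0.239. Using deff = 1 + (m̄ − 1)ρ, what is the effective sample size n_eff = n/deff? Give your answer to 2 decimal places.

147.98

deff = 1 + (31 − 1)·0.239 = 1 + 7.17 = 8.17.
n_eff = 1209 / 8.17 = 147.98.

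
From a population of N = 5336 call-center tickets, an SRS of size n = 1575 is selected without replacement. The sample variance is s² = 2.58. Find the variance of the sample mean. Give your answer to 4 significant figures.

0.001155

Under SRS without replacement, Var(ȳ) = (1 − f)·s²/n with f = n/N = 1575/5336 = 0.29516492.
Var(ȳ) = (1 − 0.29516492)·2.58/1575 = 0.70483508·0.0016380952 = 0.001154587.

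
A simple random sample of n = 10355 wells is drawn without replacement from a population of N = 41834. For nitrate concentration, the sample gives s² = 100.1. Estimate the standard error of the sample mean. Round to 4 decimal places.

Under SRS without replacement, Var(ȳ) = (1 − f)·s²/n with f = n/N = 10355/41834 = 0.24752594.
Var(ȳ) = (1 − 0.24752594)·100.1/10355 = 0.75247406·0.0096668276 = 0.0072740371.
SE(ȳ) = √(0.0072740371) = 0.0853.

0.0853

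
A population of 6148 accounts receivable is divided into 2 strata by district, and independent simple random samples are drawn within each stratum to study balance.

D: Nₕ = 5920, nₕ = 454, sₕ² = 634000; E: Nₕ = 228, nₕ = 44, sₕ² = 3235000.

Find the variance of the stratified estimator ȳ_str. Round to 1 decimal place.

1277.1

Var(ȳ_str) = Σₕ Wₕ²(1 − fₕ)sₕ²/nₕ with Wₕ = Nₕ/N, N = 6148.
D: Wₕ = 0.96291477; term = 0.96291477²·(1 − 0.07668919)·634000/454 = 1195.5205.
E: Wₕ = 0.03708523; term = 0.03708523²·(1 − 0.19298246)·3235000/44 = 81.603082.
Sum = 1277.1236.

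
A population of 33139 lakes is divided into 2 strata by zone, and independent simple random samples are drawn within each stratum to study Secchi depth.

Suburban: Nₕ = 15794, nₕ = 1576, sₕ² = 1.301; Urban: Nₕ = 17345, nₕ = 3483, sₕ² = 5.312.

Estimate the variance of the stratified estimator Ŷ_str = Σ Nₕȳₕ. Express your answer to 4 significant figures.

Var(Ŷ_str) = Σₕ Nₕ²(1 − fₕ)sₕ²/nₕ.
Suburban: 15794²·(1 − 1576/15794)·1.301/1576 = 185375.24.
Urban: 17345²·(1 − 3483/17345)·5.312/3483 = 366694.83.
Sum = 552070.07.

552100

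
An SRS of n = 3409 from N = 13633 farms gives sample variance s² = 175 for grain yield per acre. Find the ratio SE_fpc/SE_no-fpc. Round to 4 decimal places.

0.8660

f = n/N = 3409/13633 = 0.25005501.
SE_no-fpc = √(s²/n) = 0.22657163; SE_fpc = √((1−f)s²/n) = 0.19620959.
Ratio = √(1−f) = 0.86599364.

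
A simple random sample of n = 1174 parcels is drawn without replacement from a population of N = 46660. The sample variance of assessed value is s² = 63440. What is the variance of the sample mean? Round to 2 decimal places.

52.68

Under SRS without replacement, Var(ȳ) = (1 − f)·s²/n with f = n/N = 1174/46660 = 0.02516074.
Var(ȳ) = (1 − 0.02516074)·63440/1174 = 0.97483926·54.037479 = 52.677856.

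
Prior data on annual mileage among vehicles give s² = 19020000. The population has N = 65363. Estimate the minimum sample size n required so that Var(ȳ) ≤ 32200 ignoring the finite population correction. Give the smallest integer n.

591

Without fpc, n₀ = s²/D = 19020000/32200 = 590.6832.
Rounding up, n = 591.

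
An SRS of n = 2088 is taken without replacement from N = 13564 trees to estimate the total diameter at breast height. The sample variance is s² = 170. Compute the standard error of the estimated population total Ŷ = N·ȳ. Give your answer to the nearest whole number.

3560

Var(Ŷ) = N²·Var(ȳ) = N²·(1 − n/N)·s²/n.
f = 2088/13564 = 0.15393689; Var(ȳ) = 0.84606311·170/2088 = 0.068884448.
Var(Ŷ) = 13564² · 0.068884448 = 1.2673505 × 10^7.
SE(Ŷ) = √(1.2673505 × 10^7) = 3560.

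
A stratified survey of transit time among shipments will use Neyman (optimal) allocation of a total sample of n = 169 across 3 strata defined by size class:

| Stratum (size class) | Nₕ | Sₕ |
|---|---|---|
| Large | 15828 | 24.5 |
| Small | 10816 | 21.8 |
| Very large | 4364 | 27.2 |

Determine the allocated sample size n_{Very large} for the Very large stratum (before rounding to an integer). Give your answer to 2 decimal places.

Neyman allocation: nₕ = n·NₕSₕ / Σⱼ NⱼSⱼ.
Σ NⱼSⱼ = 15828·24.5 + 10816·21.8 + 4364·27.2 = 742275.6.
n_{Very large} = 169·4364·27.2 / 742275.6 = 27.03.

27.03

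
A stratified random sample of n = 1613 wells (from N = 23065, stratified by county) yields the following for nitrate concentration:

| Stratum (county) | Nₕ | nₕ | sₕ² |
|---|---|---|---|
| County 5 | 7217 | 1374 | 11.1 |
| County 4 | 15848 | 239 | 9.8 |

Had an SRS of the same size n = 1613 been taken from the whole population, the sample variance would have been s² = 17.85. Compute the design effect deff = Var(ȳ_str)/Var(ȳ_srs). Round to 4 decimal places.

Var(ȳ_str) = Σ Wₕ²(1−fₕ)sₕ²/nₕ with Wₕ = Nₕ/23065:
  County 5: (7217/23065)²·(1−1374/7217)·11.1/1374 = 6.4035664 × 10^-4
  County 4: (15848/23065)²·(1−239/15848)·9.8/239 = 0.019066492
  → Var(ȳ_str) = 0.019706849.
Var(ȳ_srs) = (1 − 1613/23065)·17.85/1613 = 0.010292436.
deff = 0.019706849 / 0.010292436 = 1.9147.

1.9147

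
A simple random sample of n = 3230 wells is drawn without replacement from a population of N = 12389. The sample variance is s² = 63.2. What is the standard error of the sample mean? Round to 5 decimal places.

0.12027

Under SRS without replacement, Var(ȳ) = (1 − f)·s²/n with f = n/N = 3230/12389 = 0.26071515.
Var(ȳ) = (1 − 0.26071515)·63.2/3230 = 0.73928485·0.019566563 = 0.014465264.
SE(ȳ) = √(0.014465264) = 0.12027.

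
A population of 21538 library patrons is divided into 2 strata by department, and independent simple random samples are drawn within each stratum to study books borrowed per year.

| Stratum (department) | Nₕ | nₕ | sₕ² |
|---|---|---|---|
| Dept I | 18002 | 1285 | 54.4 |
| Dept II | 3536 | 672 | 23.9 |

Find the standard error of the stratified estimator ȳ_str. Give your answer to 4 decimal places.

0.1680

Var(ȳ_str) = Σₕ Wₕ²(1 − fₕ)sₕ²/nₕ with Wₕ = Nₕ/N, N = 21538.
Dept I: Wₕ = 0.83582505; term = 0.83582505²·(1 − 0.07138096)·54.4/1285 = 0.027464021.
Dept II: Wₕ = 0.16417495; term = 0.16417495²·(1 − 0.19004525)·23.9/672 = 7.7643151 × 10^-4.
Sum = 0.028240453.
SE = √(0.028240453) = 0.1680.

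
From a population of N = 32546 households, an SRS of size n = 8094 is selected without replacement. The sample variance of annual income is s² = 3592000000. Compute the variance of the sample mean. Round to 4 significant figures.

333400

Under SRS without replacement, Var(ȳ) = (1 − f)·s²/n with f = n/N = 8094/32546 = 0.24869416.
Var(ȳ) = (1 − 0.24869416)·3592000000/8094 = 0.75130584·443785.52 = 333418.65.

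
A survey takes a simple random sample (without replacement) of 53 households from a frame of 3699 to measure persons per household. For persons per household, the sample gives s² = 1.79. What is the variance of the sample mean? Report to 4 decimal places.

0.0333

Under SRS without replacement, Var(ȳ) = (1 − f)·s²/n with f = n/N = 53/3699 = 0.01432820.
Var(ȳ) = (1 − 0.01432820)·1.79/53 = 0.98567180·0.033773585 = 0.03328967.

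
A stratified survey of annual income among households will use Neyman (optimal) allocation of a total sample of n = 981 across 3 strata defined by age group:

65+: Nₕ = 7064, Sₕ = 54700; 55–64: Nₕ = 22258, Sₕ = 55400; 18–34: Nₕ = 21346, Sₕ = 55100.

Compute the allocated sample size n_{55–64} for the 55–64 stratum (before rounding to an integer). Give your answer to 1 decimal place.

432.7

Neyman allocation: nₕ = n·NₕSₕ / Σⱼ NⱼSⱼ.
Σ NⱼSⱼ = 7064·54700 + 22258·55400 + 21346·55100 = 2.7956586 × 10^9.
n_{55–64} = 981·22258·55400 / (2.7956586 × 10^9) = 432.7.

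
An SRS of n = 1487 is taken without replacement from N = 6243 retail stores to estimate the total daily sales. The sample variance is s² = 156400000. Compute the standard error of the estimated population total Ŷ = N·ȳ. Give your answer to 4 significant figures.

Var(Ŷ) = N²·Var(ȳ) = N²·(1 − n/N)·s²/n.
f = 1487/6243 = 0.23818677; Var(ȳ) = 0.76181323·156400000/1487 = 80126.153.
Var(Ŷ) = 6243² · 80126.153 = 3.1229207 × 10^12.
SE(Ŷ) = √(3.1229207 × 10^12) = 1.767 × 10^6.

1.767 × 10^6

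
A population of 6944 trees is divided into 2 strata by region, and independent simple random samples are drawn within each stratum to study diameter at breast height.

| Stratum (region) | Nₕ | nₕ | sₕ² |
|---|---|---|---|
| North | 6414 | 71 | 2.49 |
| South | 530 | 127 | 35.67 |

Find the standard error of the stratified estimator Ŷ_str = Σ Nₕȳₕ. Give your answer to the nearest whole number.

Var(Ŷ_str) = Σₕ Nₕ²(1 − fₕ)sₕ²/nₕ.
North: 6414²·(1 − 71/6414)·2.49/71 = 1.4268051 × 10^6.
South: 530²·(1 − 127/530)·35.67/127 = 59990.199.
Sum = 1.4867953 × 10^6.
SE = √(1.4867953 × 10^6) = 1219.

1219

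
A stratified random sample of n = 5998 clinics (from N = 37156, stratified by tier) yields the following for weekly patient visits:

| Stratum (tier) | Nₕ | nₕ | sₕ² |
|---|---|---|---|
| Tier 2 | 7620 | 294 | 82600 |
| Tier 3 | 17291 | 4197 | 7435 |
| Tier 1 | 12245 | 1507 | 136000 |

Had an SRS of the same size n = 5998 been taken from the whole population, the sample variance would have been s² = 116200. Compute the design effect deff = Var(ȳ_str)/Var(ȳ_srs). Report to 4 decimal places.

1.2462

Var(ȳ_str) = Σ Wₕ²(1−fₕ)sₕ²/nₕ with Wₕ = Nₕ/37156:
  Tier 2: (7620/37156)²·(1−294/7620)·82600/294 = 11.36048
  Tier 3: (17291/37156)²·(1−4197/17291)·7435/4197 = 0.29052034
  Tier 1: (12245/37156)²·(1−1507/12245)·136000/1507 = 8.5950803
  → Var(ȳ_str) = 20.246081.
Var(ȳ_srs) = (1 − 5998/37156)·116200/5998 = 16.245769.
deff = 20.246081 / 16.245769 = 1.2462.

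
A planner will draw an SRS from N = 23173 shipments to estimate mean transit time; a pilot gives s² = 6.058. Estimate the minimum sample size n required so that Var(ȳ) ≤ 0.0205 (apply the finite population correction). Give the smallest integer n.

292

Without fpc, n₀ = s²/D = 6.058/0.0205 = 295.5122.
With fpc, (1 − n/N)·s²/n ≤ D requires n ≥ n₀/(1 + n₀/N) = 295.5122/(1 + 295.5122/23173) = 291.7912.
Rounding up, n = 292.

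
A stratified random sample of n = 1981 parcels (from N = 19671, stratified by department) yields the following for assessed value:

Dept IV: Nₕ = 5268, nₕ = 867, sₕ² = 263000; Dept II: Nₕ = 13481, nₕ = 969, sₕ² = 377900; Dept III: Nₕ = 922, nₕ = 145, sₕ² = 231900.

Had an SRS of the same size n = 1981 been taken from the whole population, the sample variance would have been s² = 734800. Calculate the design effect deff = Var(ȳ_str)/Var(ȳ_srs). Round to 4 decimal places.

Var(ȳ_str) = Σ Wₕ²(1−fₕ)sₕ²/nₕ with Wₕ = Nₕ/19671:
  Dept IV: (5268/19671)²·(1−867/5268)·263000/867 = 18.175272
  Dept II: (13481/19671)²·(1−969/13481)·377900/969 = 170.00006
  Dept III: (922/19671)²·(1−145/922)·231900/145 = 2.960955
  → Var(ȳ_str) = 191.13629.
Var(ȳ_srs) = (1 − 1981/19671)·734800/1981 = 333.56929.
deff = 191.13629 / 333.56929 = 0.5730.

0.5730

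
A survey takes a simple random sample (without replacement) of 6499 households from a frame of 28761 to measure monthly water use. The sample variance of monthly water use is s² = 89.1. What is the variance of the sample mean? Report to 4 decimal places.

Under SRS without replacement, Var(ȳ) = (1 − f)·s²/n with f = n/N = 6499/28761 = 0.22596572.
Var(ȳ) = (1 − 0.22596572)·89.1/6499 = 0.77403428·0.013709802 = 0.010611856.

0.0106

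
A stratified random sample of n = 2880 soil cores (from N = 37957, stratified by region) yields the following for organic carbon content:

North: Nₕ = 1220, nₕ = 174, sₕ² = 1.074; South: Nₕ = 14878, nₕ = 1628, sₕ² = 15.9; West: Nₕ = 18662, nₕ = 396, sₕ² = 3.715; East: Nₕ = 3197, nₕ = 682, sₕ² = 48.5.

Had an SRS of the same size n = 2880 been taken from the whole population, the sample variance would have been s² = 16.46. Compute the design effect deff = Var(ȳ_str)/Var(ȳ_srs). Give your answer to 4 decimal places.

0.7495

Var(ȳ_str) = Σ Wₕ²(1−fₕ)sₕ²/nₕ with Wₕ = Nₕ/37957:
  North: (1220/37957)²·(1−174/1220)·1.074/174 = 5.4671726 × 10^-6
  South: (14878/37957)²·(1−1628/14878)·15.9/1628 = 0.0013363475
  West: (18662/37957)²·(1−396/18662)·3.715/396 = 0.0022196347
  East: (3197/37957)²·(1−682/3197)·48.5/682 = 3.9687545 × 10^-4
  → Var(ȳ_str) = 0.0039583248.
Var(ȳ_srs) = (1 − 2880/37957)·16.46/2880 = 0.0052816292.
deff = 0.0039583248 / 0.0052816292 = 0.7495.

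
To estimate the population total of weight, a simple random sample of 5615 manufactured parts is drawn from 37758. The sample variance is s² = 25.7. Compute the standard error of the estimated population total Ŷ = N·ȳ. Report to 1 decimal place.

2356.9

Var(Ŷ) = N²·Var(ȳ) = N²·(1 − n/N)·s²/n.
f = 5615/37758 = 0.14871021; Var(ȳ) = 0.85128979·25.7/5615 = 0.0038963754.
Var(Ŷ) = 37758² · 0.0038963754 = 5.5549321 × 10^6.
SE(Ŷ) = √(5.5549321 × 10^6) = 2356.9.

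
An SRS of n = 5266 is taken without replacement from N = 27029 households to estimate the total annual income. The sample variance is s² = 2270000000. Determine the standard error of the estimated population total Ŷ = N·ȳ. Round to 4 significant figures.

1.592 × 10^7

Var(Ŷ) = N²·Var(ȳ) = N²·(1 − n/N)·s²/n.
f = 5266/27029 = 0.19482778; Var(ȳ) = 0.80517222·2270000000/5266 = 347083.35.
Var(Ŷ) = 27029² · 347083.35 = 2.5356759 × 10^14.
SE(Ŷ) = √(2.5356759 × 10^14) = 1.592 × 10^7.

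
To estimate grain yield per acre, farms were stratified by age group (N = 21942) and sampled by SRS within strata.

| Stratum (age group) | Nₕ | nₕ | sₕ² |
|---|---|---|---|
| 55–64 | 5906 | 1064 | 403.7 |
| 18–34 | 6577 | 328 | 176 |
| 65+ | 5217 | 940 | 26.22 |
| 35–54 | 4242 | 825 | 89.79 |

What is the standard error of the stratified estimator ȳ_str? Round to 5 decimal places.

Var(ȳ_str) = Σₕ Wₕ²(1 − fₕ)sₕ²/nₕ with Wₕ = Nₕ/N, N = 21942.
55–64: Wₕ = 0.26916416; term = 0.26916416²·(1 − 0.18015577)·403.7/1064 = 0.022536316.
18–34: Wₕ = 0.29974478; term = 0.29974478²·(1 − 0.04987076)·176/328 = 0.045806253.
65+: Wₕ = 0.23776319; term = 0.23776319²·(1 − 0.18018018)·26.22/940 = 0.0012927439.
35–54: Wₕ = 0.19332786; term = 0.19332786²·(1 − 0.19448373)·89.79/825 = 0.0032767043.
Sum = 0.072912017.
SE = √(0.072912017) = 0.27002.

0.27002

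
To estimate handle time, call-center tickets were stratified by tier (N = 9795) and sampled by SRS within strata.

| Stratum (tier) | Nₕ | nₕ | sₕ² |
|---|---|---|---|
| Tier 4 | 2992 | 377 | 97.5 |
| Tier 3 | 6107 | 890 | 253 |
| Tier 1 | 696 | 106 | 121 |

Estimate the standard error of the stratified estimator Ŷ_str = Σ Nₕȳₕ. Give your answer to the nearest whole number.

Var(Ŷ_str) = Σₕ Nₕ²(1 − fₕ)sₕ²/nₕ.
Tier 4: 2992²·(1 − 377/2992)·97.5/377 = 2.023469 × 10^6.
Tier 3: 6107²·(1 − 890/6107)·253/890 = 9.0568937 × 10^6.
Tier 1: 696²·(1 − 106/696)·121/106 = 468749.43.
Sum = 1.1549112 × 10^7.
SE = √(1.1549112 × 10^7) = 3398.

3398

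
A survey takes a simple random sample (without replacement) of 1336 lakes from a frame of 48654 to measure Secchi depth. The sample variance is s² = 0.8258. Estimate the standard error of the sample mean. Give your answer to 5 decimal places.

0.02452

Under SRS without replacement, Var(ȳ) = (1 − f)·s²/n with f = n/N = 1336/48654 = 0.02745920.
Var(ȳ) = (1 − 0.02745920)·0.8258/1336 = 0.97254080·6.1811377 × 10^-4 = 6.0114086 × 10^-4.
SE(ȳ) = √(6.0114086 × 10^-4) = 0.02452.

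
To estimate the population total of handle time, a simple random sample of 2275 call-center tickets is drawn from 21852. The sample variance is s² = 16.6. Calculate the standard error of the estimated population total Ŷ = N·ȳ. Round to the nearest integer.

Var(Ŷ) = N²·Var(ȳ) = N²·(1 − n/N)·s²/n.
f = 2275/21852 = 0.10410946; Var(ȳ) = 0.89589054·16.6/2275 = 0.0065370474.
Var(Ŷ) = 21852² · 0.0065370474 = 3.1215049 × 10^6.
SE(Ŷ) = √(3.1215049 × 10^6) = 1767.

1767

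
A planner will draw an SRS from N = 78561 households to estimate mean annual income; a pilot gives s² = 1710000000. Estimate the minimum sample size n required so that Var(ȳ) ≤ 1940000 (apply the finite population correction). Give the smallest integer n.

872

Without fpc, n₀ = s²/D = 1710000000/1940000 = 881.4433.
With fpc, (1 − n/N)·s²/n ≤ D requires n ≥ n₀/(1 + n₀/N) = 881.4433/(1 + 881.4433/78561) = 871.6634.
Rounding up, n = 872.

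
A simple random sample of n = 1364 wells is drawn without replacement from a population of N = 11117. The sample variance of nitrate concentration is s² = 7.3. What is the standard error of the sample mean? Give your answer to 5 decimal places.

0.06852

Under SRS without replacement, Var(ȳ) = (1 − f)·s²/n with f = n/N = 1364/11117 = 0.12269497.
Var(ȳ) = (1 − 0.12269497)·7.3/1364 = 0.87730503·0.0053519062 = 0.0046952542.
SE(ȳ) = √(0.0046952542) = 0.06852.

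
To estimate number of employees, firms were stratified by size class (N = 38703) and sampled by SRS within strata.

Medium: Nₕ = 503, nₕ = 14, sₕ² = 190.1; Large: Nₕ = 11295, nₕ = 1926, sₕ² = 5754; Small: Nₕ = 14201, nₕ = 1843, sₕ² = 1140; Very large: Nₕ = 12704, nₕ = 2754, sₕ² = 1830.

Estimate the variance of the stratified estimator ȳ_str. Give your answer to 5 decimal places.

Var(ȳ_str) = Σₕ Wₕ²(1 − fₕ)sₕ²/nₕ with Wₕ = Nₕ/N, N = 38703.
Medium: Wₕ = 0.01299641; term = 0.01299641²·(1 − 0.02783300)·190.1/14 = 0.0022296755.
Large: Wₕ = 0.29183784; term = 0.29183784²·(1 − 0.17051793)·5754/1926 = 0.21105896.
Small: Wₕ = 0.36692246; term = 0.36692246²·(1 − 0.12977959)·1140/1843 = 0.072469852.
Very large: Wₕ = 0.32824329; term = 0.32824329²·(1 − 0.21678212)·1830/2754 = 0.05607399.
Sum = 0.34183248.

0.34183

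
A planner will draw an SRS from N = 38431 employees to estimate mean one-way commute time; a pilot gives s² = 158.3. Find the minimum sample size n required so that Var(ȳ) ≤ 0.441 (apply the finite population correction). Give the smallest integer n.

Without fpc, n₀ = s²/D = 158.3/0.441 = 358.9569.
With fpc, (1 − n/N)·s²/n ≤ D requires n ≥ n₀/(1 + n₀/N) = 358.9569/(1 + 358.9569/38431) = 355.6352.
Rounding up, n = 356.

356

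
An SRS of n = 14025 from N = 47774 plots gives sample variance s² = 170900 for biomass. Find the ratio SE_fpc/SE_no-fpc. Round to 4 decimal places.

f = n/N = 14025/47774 = 0.29356972.
SE_no-fpc = √(s²/n) = 3.4907568; SE_fpc = √((1−f)s²/n) = 2.9339604.
Ratio = √(1−f) = 0.84049407.

0.8405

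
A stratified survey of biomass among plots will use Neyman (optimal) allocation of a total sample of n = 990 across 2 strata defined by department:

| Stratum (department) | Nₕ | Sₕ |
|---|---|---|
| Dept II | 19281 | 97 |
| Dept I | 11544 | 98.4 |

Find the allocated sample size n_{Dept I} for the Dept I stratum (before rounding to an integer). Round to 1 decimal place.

Neyman allocation: nₕ = n·NₕSₕ / Σⱼ NⱼSⱼ.
Σ NⱼSⱼ = 19281·97 + 11544·98.4 = 3.0061866 × 10^6.
n_{Dept I} = 990·11544·98.4 / (3.0061866 × 10^6) = 374.1.

374.1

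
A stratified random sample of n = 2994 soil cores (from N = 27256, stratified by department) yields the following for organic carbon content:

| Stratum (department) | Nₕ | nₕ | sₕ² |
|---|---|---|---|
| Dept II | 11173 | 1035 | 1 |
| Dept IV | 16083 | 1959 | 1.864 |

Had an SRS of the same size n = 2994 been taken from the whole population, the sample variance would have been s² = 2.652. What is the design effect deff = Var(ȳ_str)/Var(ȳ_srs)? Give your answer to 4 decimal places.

Var(ȳ_str) = Σ Wₕ²(1−fₕ)sₕ²/nₕ with Wₕ = Nₕ/27256:
  Dept II: (11173/27256)²·(1−1035/11173)·1/1035 = 1.4731857 × 10^-4
  Dept IV: (16083/27256)²·(1−1959/16083)·1.864/1959 = 2.9094574 × 10^-4
  → Var(ȳ_str) = 4.3826431 × 10^-4.
Var(ȳ_srs) = (1 − 2994/27256)·2.652/2994 = 7.8847187 × 10^-4.
deff = (4.3826431 × 10^-4) / (7.8847187 × 10^-4) = 0.5558.

0.5558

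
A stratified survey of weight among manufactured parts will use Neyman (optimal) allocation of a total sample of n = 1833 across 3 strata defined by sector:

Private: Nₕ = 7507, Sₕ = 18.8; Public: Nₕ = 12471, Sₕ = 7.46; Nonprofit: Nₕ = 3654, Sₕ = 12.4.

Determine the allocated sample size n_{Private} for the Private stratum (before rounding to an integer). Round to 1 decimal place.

Neyman allocation: nₕ = n·NₕSₕ / Σⱼ NⱼSⱼ.
Σ NⱼSⱼ = 7507·18.8 + 12471·7.46 + 3654·12.4 = 279474.86.
n_{Private} = 1833·7507·18.8 / 279474.86 = 925.6.

925.6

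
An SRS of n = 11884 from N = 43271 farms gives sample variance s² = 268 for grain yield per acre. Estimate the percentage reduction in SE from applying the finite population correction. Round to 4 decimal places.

14.8320

f = n/N = 11884/43271 = 0.27464121.
SE_no-fpc = √(s²/n) = 0.150171; SE_fpc = √((1−f)s²/n) = 0.12789763.
Ratio = √(1−f) = 0.85167998. Reduction = 100·(1 − 0.85167998) = 14.8320%.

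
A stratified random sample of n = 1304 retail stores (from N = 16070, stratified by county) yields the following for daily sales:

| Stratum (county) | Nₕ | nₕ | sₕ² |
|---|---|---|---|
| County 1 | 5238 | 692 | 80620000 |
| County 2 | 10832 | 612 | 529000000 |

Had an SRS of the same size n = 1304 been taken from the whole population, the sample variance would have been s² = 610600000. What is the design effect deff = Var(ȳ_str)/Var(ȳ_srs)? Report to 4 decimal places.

Var(ȳ_str) = Σ Wₕ²(1−fₕ)sₕ²/nₕ with Wₕ = Nₕ/16070:
  County 1: (5238/16070)²·(1−692/5238)·80620000/692 = 10742.364
  County 2: (10832/16070)²·(1−612/10832)·529000000/612 = 370537.39
  → Var(ȳ_str) = 381279.75.
Var(ȳ_srs) = (1 − 1304/16070)·610600000/1304 = 430255.27.
deff = 381279.75 / 430255.27 = 0.8862.

0.8862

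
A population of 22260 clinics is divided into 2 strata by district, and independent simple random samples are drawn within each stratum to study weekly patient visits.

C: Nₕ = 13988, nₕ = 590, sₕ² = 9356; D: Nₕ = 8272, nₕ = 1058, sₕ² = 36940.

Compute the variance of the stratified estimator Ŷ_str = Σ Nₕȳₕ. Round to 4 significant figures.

Var(Ŷ_str) = Σₕ Nₕ²(1 − fₕ)sₕ²/nₕ.
C: 13988²·(1 − 590/13988)·9356/590 = 2.9718973 × 10^9.
D: 8272²·(1 − 1058/8272)·36940/1058 = 2.083521 × 10^9.
Sum = 5.0554183 × 10^9.

5.055 × 10^9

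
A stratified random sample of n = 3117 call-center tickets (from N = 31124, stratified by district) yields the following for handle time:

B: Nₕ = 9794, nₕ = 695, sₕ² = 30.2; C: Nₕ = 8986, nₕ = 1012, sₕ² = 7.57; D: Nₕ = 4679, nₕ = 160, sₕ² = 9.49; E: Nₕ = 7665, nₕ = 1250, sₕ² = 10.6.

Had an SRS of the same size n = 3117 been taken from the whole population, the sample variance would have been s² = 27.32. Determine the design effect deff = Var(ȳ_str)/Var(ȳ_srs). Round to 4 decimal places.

Var(ȳ_str) = Σ Wₕ²(1−fₕ)sₕ²/nₕ with Wₕ = Nₕ/31124:
  B: (9794/31124)²·(1−695/9794)·30.2/695 = 0.0039974689
  C: (8986/31124)²·(1−1012/8986)·7.57/1012 = 5.5330832 × 10^-4
  D: (4679/31124)²·(1−160/4679)·9.49/160 = 0.0012946453
  E: (7665/31124)²·(1−1250/7665)·10.6/1250 = 4.3044123 × 10^-4
  → Var(ȳ_str) = 0.0062758638.
Var(ȳ_srs) = (1 − 3117/31124)·27.32/3117 = 0.0078870588.
deff = 0.0062758638 / 0.0078870588 = 0.7957.

0.7957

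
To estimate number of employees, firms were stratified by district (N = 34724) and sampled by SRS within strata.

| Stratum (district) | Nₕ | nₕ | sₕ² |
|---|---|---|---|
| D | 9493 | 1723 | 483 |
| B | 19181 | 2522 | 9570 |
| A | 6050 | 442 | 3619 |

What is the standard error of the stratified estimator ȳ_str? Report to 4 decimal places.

1.1194

Var(ȳ_str) = Σₕ Wₕ²(1 − fₕ)sₕ²/nₕ with Wₕ = Nₕ/N, N = 34724.
D: Wₕ = 0.27338440; term = 0.27338440²·(1 − 0.18150216)·483/1723 = 0.017148528.
B: Wₕ = 0.55238452; term = 0.55238452²·(1 − 0.13148428)·9570/2522 = 1.0056053.
A: Wₕ = 0.17423108; term = 0.17423108²·(1 − 0.07305785)·3619/442 = 0.23039349.
Sum = 1.2531473.
SE = √(1.2531473) = 1.1194.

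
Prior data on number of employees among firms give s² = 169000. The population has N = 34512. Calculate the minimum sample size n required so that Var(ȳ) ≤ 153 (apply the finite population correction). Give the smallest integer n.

1071

Without fpc, n₀ = s²/D = 169000/153 = 1104.5752.
With fpc, (1 − n/N)·s²/n ≤ D requires n ≥ n₀/(1 + n₀/N) = 1104.5752/(1 + 1104.5752/34512) = 1070.3191.
Rounding up, n = 1071.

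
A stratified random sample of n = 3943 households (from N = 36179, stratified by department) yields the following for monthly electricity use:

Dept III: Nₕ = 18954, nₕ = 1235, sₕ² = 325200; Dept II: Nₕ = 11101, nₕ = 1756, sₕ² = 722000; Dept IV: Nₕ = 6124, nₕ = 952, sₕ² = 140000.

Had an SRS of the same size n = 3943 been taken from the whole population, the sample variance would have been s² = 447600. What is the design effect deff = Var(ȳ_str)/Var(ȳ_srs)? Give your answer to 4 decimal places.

1.0253

Var(ȳ_str) = Σ Wₕ²(1−fₕ)sₕ²/nₕ with Wₕ = Nₕ/36179:
  Dept III: (18954/36179)²·(1−1235/18954)·325200/1235 = 67.563252
  Dept II: (11101/36179)²·(1−1756/11101)·722000/1756 = 32.586745
  Dept IV: (6124/36179)²·(1−952/6124)·140000/952 = 3.5585385
  → Var(ȳ_str) = 103.70854.
Var(ȳ_srs) = (1 − 3943/36179)·447600/3943 = 101.14581.
deff = 103.70854 / 101.14581 = 1.0253.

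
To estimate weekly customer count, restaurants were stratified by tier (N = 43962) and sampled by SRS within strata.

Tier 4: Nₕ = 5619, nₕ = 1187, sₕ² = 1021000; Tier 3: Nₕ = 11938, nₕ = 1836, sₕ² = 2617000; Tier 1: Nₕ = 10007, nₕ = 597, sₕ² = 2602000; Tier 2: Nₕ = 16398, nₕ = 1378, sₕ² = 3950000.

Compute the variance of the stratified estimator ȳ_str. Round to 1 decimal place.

677.7

Var(ȳ_str) = Σₕ Wₕ²(1 − fₕ)sₕ²/nₕ with Wₕ = Nₕ/N, N = 43962.
Tier 4: Wₕ = 0.12781493; term = 0.12781493²·(1 − 0.21124755)·1021000/1187 = 11.083551.
Tier 3: Wₕ = 0.27155270; term = 0.27155270²·(1 − 0.15379461)·2617000/1836 = 88.943681.
Tier 1: Wₕ = 0.22762841; term = 0.22762841²·(1 − 0.05965824)·2602000/597 = 212.35945.
Tier 2: Wₕ = 0.37300396; term = 0.37300396²·(1 − 0.08403464)·3950000/1378 = 365.30348.
Sum = 677.69016.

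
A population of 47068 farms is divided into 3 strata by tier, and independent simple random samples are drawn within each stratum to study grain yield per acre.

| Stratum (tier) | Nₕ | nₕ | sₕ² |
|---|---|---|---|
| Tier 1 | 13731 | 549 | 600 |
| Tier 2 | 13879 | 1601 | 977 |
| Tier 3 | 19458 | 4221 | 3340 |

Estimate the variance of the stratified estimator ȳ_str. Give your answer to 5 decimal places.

Var(ȳ_str) = Σₕ Wₕ²(1 − fₕ)sₕ²/nₕ with Wₕ = Nₕ/N, N = 47068.
Tier 1: Wₕ = 0.29172686; term = 0.29172686²·(1 − 0.03998252)·600/549 = 0.089291659.
Tier 2: Wₕ = 0.29487125; term = 0.29487125²·(1 − 0.11535413)·977/1601 = 0.046939401.
Tier 3: Wₕ = 0.41340189; term = 0.41340189²·(1 − 0.21692877)·3340/4221 = 0.10589545.
Sum = 0.24212651.

0.24213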